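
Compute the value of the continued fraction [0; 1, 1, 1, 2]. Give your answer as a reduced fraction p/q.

5/8

a_0 = 0: 0/1
a_1 = 1: 1/1
a_2 = 1: 1/2
a_3 = 1: 2/3
a_4 = 2: 5/8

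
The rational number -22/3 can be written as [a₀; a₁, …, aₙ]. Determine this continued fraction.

Apply division with remainder until the remainder is 0:
-22 ÷ 3 → quotient -8, remainder 2
3 ÷ 2 → quotient 1, remainder 1
2 ÷ 1 → quotient 2, remainder 0

[-8; 1, 2]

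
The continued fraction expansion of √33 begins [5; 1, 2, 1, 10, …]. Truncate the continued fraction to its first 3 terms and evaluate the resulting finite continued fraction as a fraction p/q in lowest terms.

a_0 = 5: 5/1
a_1 = 1: 6/1
a_2 = 2: 17/3

17/3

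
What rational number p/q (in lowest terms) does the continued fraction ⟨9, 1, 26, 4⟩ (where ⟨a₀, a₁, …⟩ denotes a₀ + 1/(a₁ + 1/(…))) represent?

a_0 = 9: 9/1
a_1 = 1: 10/1
a_2 = 26: 269/27
a_3 = 4: 1086/109

1086/109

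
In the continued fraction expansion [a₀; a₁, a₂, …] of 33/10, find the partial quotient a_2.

Run the Euclidean algorithm, recording each quotient:
⌊33/10⌋ = 3, remainder 3
⌊10/3⌋ = 3, remainder 1
⌊3/1⌋ = 3, remainder 0

3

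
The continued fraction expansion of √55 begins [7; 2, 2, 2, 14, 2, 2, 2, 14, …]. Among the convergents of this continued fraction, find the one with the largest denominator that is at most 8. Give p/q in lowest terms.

a_0 = 7: 7/1  (≤ bound)
a_1 = 2: 15/2  (≤ bound)
a_2 = 2: 37/5  (≤ bound)
a_3 = 2: 89/12  (> 8, stop)

37/5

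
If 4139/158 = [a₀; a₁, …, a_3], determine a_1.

⌊4139/158⌋ = 26, remainder 31
⌊158/31⌋ = 5, remainder 3

5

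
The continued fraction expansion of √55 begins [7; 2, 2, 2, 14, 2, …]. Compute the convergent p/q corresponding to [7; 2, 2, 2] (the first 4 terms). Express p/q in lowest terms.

89/12

Use the convergent recurrence hₖ = aₖ·hₖ₋₁ + hₖ₋₂ (and likewise for the denominators kₖ):
a_0 = 7: 7/1
a_1 = 2: 15/2
a_2 = 2: 37/5
a_3 = 2: 89/12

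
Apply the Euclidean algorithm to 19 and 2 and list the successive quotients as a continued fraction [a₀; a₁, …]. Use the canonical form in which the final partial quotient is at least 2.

[9; 2]

Run the Euclidean algorithm, recording each quotient:
19 = 9·2 + 1, so a_0 = 9
2 = 2·1 + 0, so a_1 = 2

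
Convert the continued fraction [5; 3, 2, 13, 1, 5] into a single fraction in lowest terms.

3167/599

Start with 5.
1 + 1/(5/1) = 1 + 1/5 = 6/5
13 + 1/(6/5) = 13 + 5/6 = 83/6
2 + 1/(83/6) = 2 + 6/83 = 172/83
3 + 1/(172/83) = 3 + 83/172 = 599/172
5 + 1/(599/172) = 5 + 172/599 = 3167/599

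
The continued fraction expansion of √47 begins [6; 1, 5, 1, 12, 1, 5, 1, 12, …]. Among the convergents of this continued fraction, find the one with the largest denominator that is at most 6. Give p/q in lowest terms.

41/6

List convergents until the denominator exceeds the bound:
a_0 = 6: 6/1  (≤ bound)
a_1 = 1: 7/1  (≤ bound)
a_2 = 5: 41/6  (≤ bound)
a_3 = 1: 48/7  (> 6, stop)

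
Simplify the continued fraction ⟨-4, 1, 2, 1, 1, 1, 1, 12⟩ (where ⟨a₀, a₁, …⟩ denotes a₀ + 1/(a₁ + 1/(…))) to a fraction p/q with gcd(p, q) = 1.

-744/227

Collapse the nested fraction from the inside out:
Start with 12.
1 + 1/(12/1) = 1 + 1/12 = 13/12
1 + 1/(13/12) = 1 + 12/13 = 25/13
1 + 1/(25/13) = 1 + 13/25 = 38/25
1 + 1/(38/25) = 1 + 25/38 = 63/38
2 + 1/(63/38) = 2 + 38/63 = 164/63
1 + 1/(164/63) = 1 + 63/164 = 227/164
-4 + 1/(227/164) = -4 + 164/227 = -744/227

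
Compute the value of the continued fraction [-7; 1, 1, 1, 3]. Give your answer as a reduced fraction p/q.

Start with 3.
1 + 1/(3/1) = 1 + 1/3 = 4/3
1 + 1/(4/3) = 1 + 3/4 = 7/4
1 + 1/(7/4) = 1 + 4/7 = 11/7
-7 + 1/(11/7) = -7 + 7/11 = -70/11

-70/11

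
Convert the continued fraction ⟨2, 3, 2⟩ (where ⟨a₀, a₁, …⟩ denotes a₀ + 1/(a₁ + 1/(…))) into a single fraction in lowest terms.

Use the convergent recurrence hₖ = aₖ·hₖ₋₁ + hₖ₋₂ (and likewise for the denominators kₖ):
a_0 = 2: 2/1
a_1 = 3: 7/3
a_2 = 2: 16/7

16/7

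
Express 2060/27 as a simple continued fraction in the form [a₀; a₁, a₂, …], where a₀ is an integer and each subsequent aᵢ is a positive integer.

Repeatedly divide and take the remainder:
⌊2060/27⌋ = 76, remainder 8
⌊27/8⌋ = 3, remainder 3
⌊8/3⌋ = 2, remainder 2
⌊3/2⌋ = 1, remainder 1
⌊2/1⌋ = 2, remainder 0

[76; 3, 2, 1, 2]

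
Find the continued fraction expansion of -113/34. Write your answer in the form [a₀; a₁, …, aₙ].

⌊-113/34⌋ = -4, remainder 23
⌊34/23⌋ = 1, remainder 11
⌊23/11⌋ = 2, remainder 1
⌊11/1⌋ = 11, remainder 0

[-4; 1, 2, 11]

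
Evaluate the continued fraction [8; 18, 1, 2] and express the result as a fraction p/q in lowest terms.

Collapse the nested fraction from the inside out:
Start with 2.
1 + 1/(2/1) = 1 + 1/2 = 3/2
18 + 1/(3/2) = 18 + 2/3 = 56/3
8 + 1/(56/3) = 8 + 3/56 = 451/56

451/56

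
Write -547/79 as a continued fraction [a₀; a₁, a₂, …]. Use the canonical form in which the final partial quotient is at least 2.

Run the Euclidean algorithm, recording each quotient:
-547 ÷ 79 → quotient -7, remainder 6
79 ÷ 6 → quotient 13, remainder 1
6 ÷ 1 → quotient 6, remainder 0

[-7; 13, 6]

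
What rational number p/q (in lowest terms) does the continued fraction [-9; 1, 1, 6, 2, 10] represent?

Compute successive convergents:
a_0 = -9: -9/1
a_1 = 1: -8/1
a_2 = 1: -17/2
a_3 = 6: -110/13
a_4 = 2: -237/28
a_5 = 10: -2480/293

-2480/293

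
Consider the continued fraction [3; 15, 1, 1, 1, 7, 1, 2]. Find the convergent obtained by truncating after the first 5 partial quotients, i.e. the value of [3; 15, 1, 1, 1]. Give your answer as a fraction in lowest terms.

Collapse the nested fraction from the inside out:
Start with 1.
1 + 1/(1/1) = 1 + 1/1 = 2/1
1 + 1/(2/1) = 1 + 1/2 = 3/2
15 + 1/(3/2) = 15 + 2/3 = 47/3
3 + 1/(47/3) = 3 + 3/47 = 144/47

144/47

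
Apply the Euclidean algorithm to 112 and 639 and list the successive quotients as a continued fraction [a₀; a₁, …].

112 = 0·639 + 112, so a_0 = 0
639 = 5·112 + 79, so a_1 = 5
112 = 1·79 + 33, so a_2 = 1
79 = 2·33 + 13, so a_3 = 2
33 = 2·13 + 7, so a_4 = 2
13 = 1·7 + 6, so a_5 = 1
7 = 1·6 + 1, so a_6 = 1
6 = 6·1 + 0, so a_7 = 6

[0; 5, 1, 2, 2, 1, 1, 6]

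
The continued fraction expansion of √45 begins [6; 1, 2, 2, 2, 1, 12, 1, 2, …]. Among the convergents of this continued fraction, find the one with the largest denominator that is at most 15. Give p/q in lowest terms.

47/7

List convergents until the denominator exceeds the bound:
a_0 = 6: 6/1  (≤ bound)
a_1 = 1: 7/1  (≤ bound)
a_2 = 2: 20/3  (≤ bound)
a_3 = 2: 47/7  (≤ bound)
a_4 = 2: 114/17  (> 15, stop)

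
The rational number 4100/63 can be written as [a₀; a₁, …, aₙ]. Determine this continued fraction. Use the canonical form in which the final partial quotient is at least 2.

[65; 12, 1, 1, 2]

Run the Euclidean algorithm, recording each quotient:
4100 = 65·63 + 5, so a_0 = 65
63 = 12·5 + 3, so a_1 = 12
5 = 1·3 + 2, so a_2 = 1
3 = 1·2 + 1, so a_3 = 1
2 = 2·1 + 0, so a_4 = 2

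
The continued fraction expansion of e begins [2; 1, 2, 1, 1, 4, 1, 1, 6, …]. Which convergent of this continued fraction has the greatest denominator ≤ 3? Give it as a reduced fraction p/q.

List convergents until the denominator exceeds the bound:
a_0 = 2: 2/1  (≤ bound)
a_1 = 1: 3/1  (≤ bound)
a_2 = 2: 8/3  (≤ bound)
a_3 = 1: 11/4  (> 3, stop)

8/3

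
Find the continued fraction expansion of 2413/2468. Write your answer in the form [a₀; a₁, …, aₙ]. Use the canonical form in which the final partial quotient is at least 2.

[0; 1, 43, 1, 6, 1, 6]

2413 = 0·2468 + 2413, so a_0 = 0
2468 = 1·2413 + 55, so a_1 = 1
2413 = 43·55 + 48, so a_2 = 43
55 = 1·48 + 7, so a_3 = 1
48 = 6·7 + 6, so a_4 = 6
7 = 1·6 + 1, so a_5 = 1
6 = 6·1 + 0, so a_6 = 6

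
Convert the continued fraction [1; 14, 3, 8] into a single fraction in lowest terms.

Use the convergent recurrence hₖ = aₖ·hₖ₋₁ + hₖ₋₂ (and likewise for the denominators kₖ):
a_0 = 1: 1/1
a_1 = 14: 15/14
a_2 = 3: 46/43
a_3 = 8: 383/358

383/358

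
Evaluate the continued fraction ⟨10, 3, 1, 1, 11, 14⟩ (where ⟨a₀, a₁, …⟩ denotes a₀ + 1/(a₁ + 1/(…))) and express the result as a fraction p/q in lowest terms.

Compute successive convergents:
a_0 = 10: 10/1
a_1 = 3: 31/3
a_2 = 1: 41/4
a_3 = 1: 72/7
a_4 = 11: 833/81
a_5 = 14: 11734/1141

11734/1141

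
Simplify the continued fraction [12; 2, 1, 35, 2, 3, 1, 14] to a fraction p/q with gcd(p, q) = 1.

Start with 14.
1 + 1/(14/1) = 1 + 1/14 = 15/14
3 + 1/(15/14) = 3 + 14/15 = 59/15
2 + 1/(59/15) = 2 + 15/59 = 133/59
35 + 1/(133/59) = 35 + 59/133 = 4714/133
1 + 1/(4714/133) = 1 + 133/4714 = 4847/4714
2 + 1/(4847/4714) = 2 + 4714/4847 = 14408/4847
12 + 1/(14408/4847) = 12 + 4847/14408 = 177743/14408

177743/14408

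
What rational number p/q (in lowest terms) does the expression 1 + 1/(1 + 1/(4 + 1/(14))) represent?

128/71

Start with 14.
4 + 1/(14/1) = 4 + 1/14 = 57/14
1 + 1/(57/14) = 1 + 14/57 = 71/57
1 + 1/(71/57) = 1 + 57/71 = 128/71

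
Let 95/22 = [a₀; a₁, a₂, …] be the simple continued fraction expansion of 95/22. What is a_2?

Repeatedly divide and take the remainder:
95 = 4·22 + 7, so a_0 = 4
22 = 3·7 + 1, so a_1 = 3
7 = 7·1 + 0, so a_2 = 7

7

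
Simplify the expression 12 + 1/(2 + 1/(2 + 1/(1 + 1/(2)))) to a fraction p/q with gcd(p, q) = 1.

236/19

Use the convergent recurrence hₖ = aₖ·hₖ₋₁ + hₖ₋₂ (and likewise for the denominators kₖ):
a_0 = 12: 12/1
a_1 = 2: 25/2
a_2 = 2: 62/5
a_3 = 1: 87/7
a_4 = 2: 236/19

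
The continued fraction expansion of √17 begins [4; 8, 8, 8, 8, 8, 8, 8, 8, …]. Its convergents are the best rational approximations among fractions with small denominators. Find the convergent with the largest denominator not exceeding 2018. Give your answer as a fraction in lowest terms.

2177/528

a_0 = 4: 4/1  (≤ bound)
a_1 = 8: 33/8  (≤ bound)
a_2 = 8: 268/65  (≤ bound)
a_3 = 8: 2177/528  (≤ bound)
a_4 = 8: 17684/4289  (> 2018, stop)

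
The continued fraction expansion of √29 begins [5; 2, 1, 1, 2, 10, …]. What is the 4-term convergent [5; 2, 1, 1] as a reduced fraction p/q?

Collapse the nested fraction from the inside out:
Start with 1.
1 + 1/(1/1) = 1 + 1/1 = 2/1
2 + 1/(2/1) = 2 + 1/2 = 5/2
5 + 1/(5/2) = 5 + 2/5 = 27/5

27/5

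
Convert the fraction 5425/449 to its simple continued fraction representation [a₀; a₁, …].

5425 = 12·449 + 37, so a_0 = 12
449 = 12·37 + 5, so a_1 = 12
37 = 7·5 + 2, so a_2 = 7
5 = 2·2 + 1, so a_3 = 2
2 = 2·1 + 0, so a_4 = 2

[12; 12, 7, 2, 2]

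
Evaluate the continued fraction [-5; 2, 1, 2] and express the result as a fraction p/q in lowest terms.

a_0 = -5: -5/1
a_1 = 2: -9/2
a_2 = 1: -14/3
a_3 = 2: -37/8

-37/8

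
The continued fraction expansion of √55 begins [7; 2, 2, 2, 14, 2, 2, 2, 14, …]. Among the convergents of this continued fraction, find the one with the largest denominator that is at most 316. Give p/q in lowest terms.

List convergents until the denominator exceeds the bound:
a_0 = 7: 7/1  (≤ bound)
a_1 = 2: 15/2  (≤ bound)
a_2 = 2: 37/5  (≤ bound)
a_3 = 2: 89/12  (≤ bound)
a_4 = 14: 1283/173  (≤ bound)
a_5 = 2: 2655/358  (> 316, stop)

1283/173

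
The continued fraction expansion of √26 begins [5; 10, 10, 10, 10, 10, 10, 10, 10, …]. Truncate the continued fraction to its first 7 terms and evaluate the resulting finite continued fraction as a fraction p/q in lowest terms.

5357035/1050601

a_0 = 5: 5/1
a_1 = 10: 51/10
a_2 = 10: 515/101
a_3 = 10: 5201/1020
a_4 = 10: 52525/10301
a_5 = 10: 530451/104030
a_6 = 10: 5357035/1050601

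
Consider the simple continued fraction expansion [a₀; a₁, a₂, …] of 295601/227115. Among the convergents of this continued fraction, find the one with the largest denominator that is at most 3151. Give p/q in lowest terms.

2607/2003

a_0 = 1: 1/1  (≤ bound)
a_1 = 3: 4/3  (≤ bound)
a_2 = 3: 13/10  (≤ bound)
a_3 = 6: 82/63  (≤ bound)
a_4 = 6: 505/388  (≤ bound)
a_5 = 5: 2607/2003  (≤ bound)
a_6 = 56: 146497/112556  (> 3151, stop)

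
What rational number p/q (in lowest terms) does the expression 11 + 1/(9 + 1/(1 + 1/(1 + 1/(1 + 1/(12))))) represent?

4075/367

Use the convergent recurrence hₖ = aₖ·hₖ₋₁ + hₖ₋₂ (and likewise for the denominators kₖ):
a_0 = 11: 11/1
a_1 = 9: 100/9
a_2 = 1: 111/10
a_3 = 1: 211/19
a_4 = 1: 322/29
a_5 = 12: 4075/367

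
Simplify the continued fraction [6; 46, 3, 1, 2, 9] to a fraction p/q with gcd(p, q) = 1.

28699/4766

Start with 9.
2 + 1/(9/1) = 2 + 1/9 = 19/9
1 + 1/(19/9) = 1 + 9/19 = 28/19
3 + 1/(28/19) = 3 + 19/28 = 103/28
46 + 1/(103/28) = 46 + 28/103 = 4766/103
6 + 1/(4766/103) = 6 + 103/4766 = 28699/4766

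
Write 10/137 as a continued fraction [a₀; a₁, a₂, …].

[0; 13, 1, 2, 3]

Apply division with remainder until the remainder is 0:
10 ÷ 137 → quotient 0, remainder 10
137 ÷ 10 → quotient 13, remainder 7
10 ÷ 7 → quotient 1, remainder 3
7 ÷ 3 → quotient 2, remainder 1
3 ÷ 1 → quotient 3, remainder 0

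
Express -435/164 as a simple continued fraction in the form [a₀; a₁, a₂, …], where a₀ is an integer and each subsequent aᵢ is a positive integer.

Repeatedly divide and take the remainder:
⌊-435/164⌋ = -3, remainder 57
⌊164/57⌋ = 2, remainder 50
⌊57/50⌋ = 1, remainder 7
⌊50/7⌋ = 7, remainder 1
⌊7/1⌋ = 7, remainder 0

[-3; 2, 1, 7, 7]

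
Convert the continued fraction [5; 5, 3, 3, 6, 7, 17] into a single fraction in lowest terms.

Start with 17.
7 + 1/(17/1) = 7 + 1/17 = 120/17
6 + 1/(120/17) = 6 + 17/120 = 737/120
3 + 1/(737/120) = 3 + 120/737 = 2331/737
3 + 1/(2331/737) = 3 + 737/2331 = 7730/2331
5 + 1/(7730/2331) = 5 + 2331/7730 = 40981/7730
5 + 1/(40981/7730) = 5 + 7730/40981 = 212635/40981

212635/40981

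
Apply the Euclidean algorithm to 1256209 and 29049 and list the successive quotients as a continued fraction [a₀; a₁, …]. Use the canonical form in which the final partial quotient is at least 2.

[43; 4, 11, 12, 1, 1, 3, 7]

1256209 ÷ 29049 → quotient 43, remainder 7102
29049 ÷ 7102 → quotient 4, remainder 641
7102 ÷ 641 → quotient 11, remainder 51
641 ÷ 51 → quotient 12, remainder 29
51 ÷ 29 → quotient 1, remainder 22
29 ÷ 22 → quotient 1, remainder 7
22 ÷ 7 → quotient 3, remainder 1
7 ÷ 1 → quotient 7, remainder 0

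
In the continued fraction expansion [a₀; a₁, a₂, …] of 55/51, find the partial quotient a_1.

Repeatedly divide and take the remainder:
55 ÷ 51 → quotient 1, remainder 4
51 ÷ 4 → quotient 12, remainder 3

12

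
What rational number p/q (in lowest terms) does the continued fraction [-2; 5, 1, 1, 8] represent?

-171/94

Collapse the nested fraction from the inside out:
Start with 8.
1 + 1/(8/1) = 1 + 1/8 = 9/8
1 + 1/(9/8) = 1 + 8/9 = 17/9
5 + 1/(17/9) = 5 + 9/17 = 94/17
-2 + 1/(94/17) = -2 + 17/94 = -171/94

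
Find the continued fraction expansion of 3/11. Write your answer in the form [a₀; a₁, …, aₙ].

3 = 0·11 + 3, so a_0 = 0
11 = 3·3 + 2, so a_1 = 3
3 = 1·2 + 1, so a_2 = 1
2 = 2·1 + 0, so a_3 = 2

[0; 3, 1, 2]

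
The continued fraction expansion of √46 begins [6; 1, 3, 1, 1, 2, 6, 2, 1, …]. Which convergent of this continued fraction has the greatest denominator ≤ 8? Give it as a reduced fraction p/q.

34/5

a_0 = 6: 6/1  (≤ bound)
a_1 = 1: 7/1  (≤ bound)
a_2 = 3: 27/4  (≤ bound)
a_3 = 1: 34/5  (≤ bound)
a_4 = 1: 61/9  (> 8, stop)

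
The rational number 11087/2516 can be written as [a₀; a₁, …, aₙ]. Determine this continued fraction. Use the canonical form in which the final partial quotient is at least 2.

11087 = 4·2516 + 1023, so a_0 = 4
2516 = 2·1023 + 470, so a_1 = 2
1023 = 2·470 + 83, so a_2 = 2
470 = 5·83 + 55, so a_3 = 5
83 = 1·55 + 28, so a_4 = 1
55 = 1·28 + 27, so a_5 = 1
28 = 1·27 + 1, so a_6 = 1
27 = 27·1 + 0, so a_7 = 27

[4; 2, 2, 5, 1, 1, 1, 27]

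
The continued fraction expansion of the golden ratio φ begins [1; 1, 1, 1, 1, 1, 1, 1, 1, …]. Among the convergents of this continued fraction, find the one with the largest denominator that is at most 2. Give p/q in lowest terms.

3/2

a_0 = 1: 1/1  (≤ bound)
a_1 = 1: 2/1  (≤ bound)
a_2 = 1: 3/2  (≤ bound)
a_3 = 1: 5/3  (> 2, stop)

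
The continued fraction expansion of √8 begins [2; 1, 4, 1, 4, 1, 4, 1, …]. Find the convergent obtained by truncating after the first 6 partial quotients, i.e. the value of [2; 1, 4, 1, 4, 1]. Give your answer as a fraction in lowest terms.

99/35

Start with 1.
4 + 1/(1/1) = 4 + 1/1 = 5/1
1 + 1/(5/1) = 1 + 1/5 = 6/5
4 + 1/(6/5) = 4 + 5/6 = 29/6
1 + 1/(29/6) = 1 + 6/29 = 35/29
2 + 1/(35/29) = 2 + 29/35 = 99/35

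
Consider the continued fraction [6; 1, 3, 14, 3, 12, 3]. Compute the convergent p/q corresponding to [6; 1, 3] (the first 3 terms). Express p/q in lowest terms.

27/4

a_0 = 6: 6/1
a_1 = 1: 7/1
a_2 = 3: 27/4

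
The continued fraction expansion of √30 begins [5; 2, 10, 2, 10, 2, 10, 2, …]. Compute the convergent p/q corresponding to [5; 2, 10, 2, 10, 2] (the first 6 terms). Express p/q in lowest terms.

Work from the innermost term outward:
Start with 2.
10 + 1/(2/1) = 10 + 1/2 = 21/2
2 + 1/(21/2) = 2 + 2/21 = 44/21
10 + 1/(44/21) = 10 + 21/44 = 461/44
2 + 1/(461/44) = 2 + 44/461 = 966/461
5 + 1/(966/461) = 5 + 461/966 = 5291/966

5291/966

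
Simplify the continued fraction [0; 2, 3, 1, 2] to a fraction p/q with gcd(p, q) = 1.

Start with 2.
1 + 1/(2/1) = 1 + 1/2 = 3/2
3 + 1/(3/2) = 3 + 2/3 = 11/3
2 + 1/(11/3) = 2 + 3/11 = 25/11
0 + 1/(25/11) = 0 + 11/25 = 11/25

11/25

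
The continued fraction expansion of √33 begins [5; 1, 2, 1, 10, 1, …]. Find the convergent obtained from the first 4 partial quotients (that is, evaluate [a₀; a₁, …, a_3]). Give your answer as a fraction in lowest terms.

Start with 1.
2 + 1/(1/1) = 2 + 1/1 = 3/1
1 + 1/(3/1) = 1 + 1/3 = 4/3
5 + 1/(4/3) = 5 + 3/4 = 23/4

23/4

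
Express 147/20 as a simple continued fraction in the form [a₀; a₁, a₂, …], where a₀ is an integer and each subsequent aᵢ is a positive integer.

[7; 2, 1, 6]

Run the Euclidean algorithm, recording each quotient:
⌊147/20⌋ = 7, remainder 7
⌊20/7⌋ = 2, remainder 6
⌊7/6⌋ = 1, remainder 1
⌊6/1⌋ = 6, remainder 0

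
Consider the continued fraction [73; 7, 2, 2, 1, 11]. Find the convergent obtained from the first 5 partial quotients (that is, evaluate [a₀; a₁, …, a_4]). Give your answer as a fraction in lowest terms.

Start with 1.
2 + 1/(1/1) = 2 + 1/1 = 3/1
2 + 1/(3/1) = 2 + 1/3 = 7/3
7 + 1/(7/3) = 7 + 3/7 = 52/7
73 + 1/(52/7) = 73 + 7/52 = 3803/52

3803/52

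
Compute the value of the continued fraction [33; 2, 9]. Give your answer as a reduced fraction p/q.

a_0 = 33: 33/1
a_1 = 2: 67/2
a_2 = 9: 636/19

636/19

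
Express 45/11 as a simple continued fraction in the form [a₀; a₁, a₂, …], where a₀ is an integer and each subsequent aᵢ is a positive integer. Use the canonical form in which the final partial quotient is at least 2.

⌊45/11⌋ = 4, remainder 1
⌊11/1⌋ = 11, remainder 0

[4; 11]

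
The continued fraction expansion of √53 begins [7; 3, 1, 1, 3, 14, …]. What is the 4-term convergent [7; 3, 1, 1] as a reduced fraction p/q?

51/7

a_0 = 7: 7/1
a_1 = 3: 22/3
a_2 = 1: 29/4
a_3 = 1: 51/7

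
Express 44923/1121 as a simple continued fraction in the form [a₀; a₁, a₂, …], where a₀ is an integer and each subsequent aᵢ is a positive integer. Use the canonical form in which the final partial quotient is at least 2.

44923 = 40·1121 + 83, so a_0 = 40
1121 = 13·83 + 42, so a_1 = 13
83 = 1·42 + 41, so a_2 = 1
42 = 1·41 + 1, so a_3 = 1
41 = 41·1 + 0, so a_4 = 41

[40; 13, 1, 1, 41]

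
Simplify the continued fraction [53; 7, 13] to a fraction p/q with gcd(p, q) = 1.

a_0 = 53: 53/1
a_1 = 7: 372/7
a_2 = 13: 4889/92

4889/92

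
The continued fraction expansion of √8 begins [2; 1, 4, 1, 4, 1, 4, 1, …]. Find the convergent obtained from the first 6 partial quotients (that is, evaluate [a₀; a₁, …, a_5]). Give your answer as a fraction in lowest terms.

99/35

Starting at the tail and folding back:
Start with 1.
4 + 1/(1/1) = 4 + 1/1 = 5/1
1 + 1/(5/1) = 1 + 1/5 = 6/5
4 + 1/(6/5) = 4 + 5/6 = 29/6
1 + 1/(29/6) = 1 + 6/29 = 35/29
2 + 1/(35/29) = 2 + 29/35 = 99/35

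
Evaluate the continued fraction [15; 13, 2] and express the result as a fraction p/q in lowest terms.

407/27

Start with 2.
13 + 1/(2/1) = 13 + 1/2 = 27/2
15 + 1/(27/2) = 15 + 2/27 = 407/27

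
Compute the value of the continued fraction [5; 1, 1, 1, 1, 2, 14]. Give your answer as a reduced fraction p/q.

Start with 14.
2 + 1/(14/1) = 2 + 1/14 = 29/14
1 + 1/(29/14) = 1 + 14/29 = 43/29
1 + 1/(43/29) = 1 + 29/43 = 72/43
1 + 1/(72/43) = 1 + 43/72 = 115/72
1 + 1/(115/72) = 1 + 72/115 = 187/115
5 + 1/(187/115) = 5 + 115/187 = 1050/187

1050/187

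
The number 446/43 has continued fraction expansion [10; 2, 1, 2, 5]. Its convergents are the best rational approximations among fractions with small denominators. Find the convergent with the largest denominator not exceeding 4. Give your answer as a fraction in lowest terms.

a_0 = 10: 10/1  (≤ bound)
a_1 = 2: 21/2  (≤ bound)
a_2 = 1: 31/3  (≤ bound)
a_3 = 2: 83/8  (> 4, stop)

31/3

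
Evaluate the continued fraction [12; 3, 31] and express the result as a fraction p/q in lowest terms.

1159/94

Start with 31.
3 + 1/(31/1) = 3 + 1/31 = 94/31
12 + 1/(94/31) = 12 + 31/94 = 1159/94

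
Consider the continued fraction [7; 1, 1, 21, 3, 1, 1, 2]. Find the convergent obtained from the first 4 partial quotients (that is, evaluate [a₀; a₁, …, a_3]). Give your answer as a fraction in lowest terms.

a_0 = 7: 7/1
a_1 = 1: 8/1
a_2 = 1: 15/2
a_3 = 21: 323/43

323/43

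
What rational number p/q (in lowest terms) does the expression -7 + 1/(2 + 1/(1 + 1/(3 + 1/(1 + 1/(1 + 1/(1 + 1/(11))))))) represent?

-3015/454

Build up convergents one term at a time:
a_0 = -7: -7/1
a_1 = 2: -13/2
a_2 = 1: -20/3
a_3 = 3: -73/11
a_4 = 1: -93/14
a_5 = 1: -166/25
a_6 = 1: -259/39
a_7 = 11: -3015/454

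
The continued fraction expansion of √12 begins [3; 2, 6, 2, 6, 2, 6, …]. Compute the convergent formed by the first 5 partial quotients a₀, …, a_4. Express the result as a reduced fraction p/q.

627/181

Compute successive convergents:
a_0 = 3: 3/1
a_1 = 2: 7/2
a_2 = 6: 45/13
a_3 = 2: 97/28
a_4 = 6: 627/181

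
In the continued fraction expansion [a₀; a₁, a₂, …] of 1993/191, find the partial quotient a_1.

Apply division with remainder until the remainder is 0:
1993 ÷ 191 → quotient 10, remainder 83
191 ÷ 83 → quotient 2, remainder 25

2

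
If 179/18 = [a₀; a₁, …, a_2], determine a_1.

179 ÷ 18 → quotient 9, remainder 17
18 ÷ 17 → quotient 1, remainder 1

1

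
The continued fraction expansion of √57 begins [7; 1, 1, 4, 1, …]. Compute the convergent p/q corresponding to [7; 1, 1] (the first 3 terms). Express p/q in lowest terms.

15/2

Use the convergent recurrence hₖ = aₖ·hₖ₋₁ + hₖ₋₂ (and likewise for the denominators kₖ):
a_0 = 7: 7/1
a_1 = 1: 8/1
a_2 = 1: 15/2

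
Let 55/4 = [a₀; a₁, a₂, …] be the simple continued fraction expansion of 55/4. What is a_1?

1

Apply division with remainder until the remainder is 0:
⌊55/4⌋ = 13, remainder 3
⌊4/3⌋ = 1, remainder 1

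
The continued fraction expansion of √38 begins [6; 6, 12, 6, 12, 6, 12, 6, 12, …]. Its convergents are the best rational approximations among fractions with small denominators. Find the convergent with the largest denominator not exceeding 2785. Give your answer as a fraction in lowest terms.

a_0 = 6: 6/1  (≤ bound)
a_1 = 6: 37/6  (≤ bound)
a_2 = 12: 450/73  (≤ bound)
a_3 = 6: 2737/444  (≤ bound)
a_4 = 12: 33294/5401  (> 2785, stop)

2737/444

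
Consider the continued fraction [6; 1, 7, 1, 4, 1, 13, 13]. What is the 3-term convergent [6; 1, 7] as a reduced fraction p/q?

Start with 7.
1 + 1/(7/1) = 1 + 1/7 = 8/7
6 + 1/(8/7) = 6 + 7/8 = 55/8

55/8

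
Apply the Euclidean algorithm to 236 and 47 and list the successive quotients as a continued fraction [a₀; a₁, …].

[5; 47]

Apply division with remainder until the remainder is 0:
236 = 5·47 + 1, so a_0 = 5
47 = 47·1 + 0, so a_1 = 47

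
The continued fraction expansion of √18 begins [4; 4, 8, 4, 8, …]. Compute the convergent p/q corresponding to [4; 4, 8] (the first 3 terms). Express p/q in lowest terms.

Start with 8.
4 + 1/(8/1) = 4 + 1/8 = 33/8
4 + 1/(33/8) = 4 + 8/33 = 140/33

140/33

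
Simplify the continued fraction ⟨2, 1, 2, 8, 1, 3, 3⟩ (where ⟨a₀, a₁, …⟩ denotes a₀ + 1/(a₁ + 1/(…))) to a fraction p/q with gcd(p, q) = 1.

Start with 3.
3 + 1/(3/1) = 3 + 1/3 = 10/3
1 + 1/(10/3) = 1 + 3/10 = 13/10
8 + 1/(13/10) = 8 + 10/13 = 114/13
2 + 1/(114/13) = 2 + 13/114 = 241/114
1 + 1/(241/114) = 1 + 114/241 = 355/241
2 + 1/(355/241) = 2 + 241/355 = 951/355

951/355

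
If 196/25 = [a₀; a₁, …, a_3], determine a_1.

196 ÷ 25 → quotient 7, remainder 21
25 ÷ 21 → quotient 1, remainder 4

1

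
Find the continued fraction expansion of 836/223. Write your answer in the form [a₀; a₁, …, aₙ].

[3; 1, 2, 1, 55]

Apply division with remainder until the remainder is 0:
⌊836/223⌋ = 3, remainder 167
⌊223/167⌋ = 1, remainder 56
⌊167/56⌋ = 2, remainder 55
⌊56/55⌋ = 1, remainder 1
⌊55/1⌋ = 55, remainder 0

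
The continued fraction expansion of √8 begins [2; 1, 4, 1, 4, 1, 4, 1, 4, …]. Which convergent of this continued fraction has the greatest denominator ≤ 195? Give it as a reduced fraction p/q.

478/169

List convergents until the denominator exceeds the bound:
a_0 = 2: 2/1  (≤ bound)
a_1 = 1: 3/1  (≤ bound)
a_2 = 4: 14/5  (≤ bound)
a_3 = 1: 17/6  (≤ bound)
a_4 = 4: 82/29  (≤ bound)
a_5 = 1: 99/35  (≤ bound)
a_6 = 4: 478/169  (≤ bound)
a_7 = 1: 577/204  (> 195, stop)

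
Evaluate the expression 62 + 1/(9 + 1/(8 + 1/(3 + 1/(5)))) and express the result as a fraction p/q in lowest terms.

75339/1213

a_0 = 62: 62/1
a_1 = 9: 559/9
a_2 = 8: 4534/73
a_3 = 3: 14161/228
a_4 = 5: 75339/1213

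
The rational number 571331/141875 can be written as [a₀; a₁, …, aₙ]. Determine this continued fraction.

571331 = 4·141875 + 3831, so a_0 = 4
141875 = 37·3831 + 128, so a_1 = 37
3831 = 29·128 + 119, so a_2 = 29
128 = 1·119 + 9, so a_3 = 1
119 = 13·9 + 2, so a_4 = 13
9 = 4·2 + 1, so a_5 = 4
2 = 2·1 + 0, so a_6 = 2

[4; 37, 29, 1, 13, 4, 2]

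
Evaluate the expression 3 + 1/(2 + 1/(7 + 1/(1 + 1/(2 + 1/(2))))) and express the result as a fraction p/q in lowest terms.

399/115

a_0 = 3: 3/1
a_1 = 2: 7/2
a_2 = 7: 52/15
a_3 = 1: 59/17
a_4 = 2: 170/49
a_5 = 2: 399/115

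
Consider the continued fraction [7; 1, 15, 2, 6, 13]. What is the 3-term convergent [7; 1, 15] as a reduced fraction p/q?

Build up convergents one term at a time:
a_0 = 7: 7/1
a_1 = 1: 8/1
a_2 = 15: 127/16

127/16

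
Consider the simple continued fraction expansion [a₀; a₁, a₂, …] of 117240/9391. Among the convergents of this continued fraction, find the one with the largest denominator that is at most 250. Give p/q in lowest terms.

2784/223

List convergents until the denominator exceeds the bound:
a_0 = 12: 12/1  (≤ bound)
a_1 = 2: 25/2  (≤ bound)
a_2 = 15: 387/31  (≤ bound)
a_3 = 2: 799/64  (≤ bound)
a_4 = 2: 1985/159  (≤ bound)
a_5 = 1: 2784/223  (≤ bound)
a_6 = 1: 4769/382  (> 250, stop)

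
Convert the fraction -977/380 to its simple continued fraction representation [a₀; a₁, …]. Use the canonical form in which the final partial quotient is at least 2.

Repeatedly divide and take the remainder:
-977 ÷ 380 → quotient -3, remainder 163
380 ÷ 163 → quotient 2, remainder 54
163 ÷ 54 → quotient 3, remainder 1
54 ÷ 1 → quotient 54, remainder 0

[-3; 2, 3, 54]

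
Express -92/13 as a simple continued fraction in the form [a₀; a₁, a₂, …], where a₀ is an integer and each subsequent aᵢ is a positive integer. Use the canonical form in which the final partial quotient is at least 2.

[-8; 1, 12]

Repeatedly divide and take the remainder:
-92 = -8·13 + 12, so a_0 = -8
13 = 1·12 + 1, so a_1 = 1
12 = 12·1 + 0, so a_2 = 12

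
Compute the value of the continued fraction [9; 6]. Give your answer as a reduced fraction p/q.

55/6

Start with 6.
9 + 1/(6/1) = 9 + 1/6 = 55/6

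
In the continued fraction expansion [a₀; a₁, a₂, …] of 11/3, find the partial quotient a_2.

11 ÷ 3 → quotient 3, remainder 2
3 ÷ 2 → quotient 1, remainder 1
2 ÷ 1 → quotient 2, remainder 0

2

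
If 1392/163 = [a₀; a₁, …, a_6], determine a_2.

1392 = 8·163 + 88, so a_0 = 8
163 = 1·88 + 75, so a_1 = 1
88 = 1·75 + 13, so a_2 = 1

1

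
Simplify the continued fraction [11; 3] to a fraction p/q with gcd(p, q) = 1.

Start with 3.
11 + 1/(3/1) = 11 + 1/3 = 34/3

34/3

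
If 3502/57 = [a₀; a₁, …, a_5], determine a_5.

3

⌊3502/57⌋ = 61, remainder 25
⌊57/25⌋ = 2, remainder 7
⌊25/7⌋ = 3, remainder 4
⌊7/4⌋ = 1, remainder 3
⌊4/3⌋ = 1, remainder 1
⌊3/1⌋ = 3, remainder 0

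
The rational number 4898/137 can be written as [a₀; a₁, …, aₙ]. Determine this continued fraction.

[35; 1, 3, 34]

4898 = 35·137 + 103, so a_0 = 35
137 = 1·103 + 34, so a_1 = 1
103 = 3·34 + 1, so a_2 = 3
34 = 34·1 + 0, so a_3 = 34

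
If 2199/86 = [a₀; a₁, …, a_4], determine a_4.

12

Run the Euclidean algorithm, recording each quotient:
2199 = 25·86 + 49, so a_0 = 25
86 = 1·49 + 37, so a_1 = 1
49 = 1·37 + 12, so a_2 = 1
37 = 3·12 + 1, so a_3 = 3
12 = 12·1 + 0, so a_4 = 12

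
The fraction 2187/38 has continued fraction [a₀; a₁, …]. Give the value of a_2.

1

2187 ÷ 38 → quotient 57, remainder 21
38 ÷ 21 → quotient 1, remainder 17
21 ÷ 17 → quotient 1, remainder 4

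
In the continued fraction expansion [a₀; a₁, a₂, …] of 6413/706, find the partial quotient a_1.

11

Repeatedly divide and take the remainder:
6413 ÷ 706 → quotient 9, remainder 59
706 ÷ 59 → quotient 11, remainder 57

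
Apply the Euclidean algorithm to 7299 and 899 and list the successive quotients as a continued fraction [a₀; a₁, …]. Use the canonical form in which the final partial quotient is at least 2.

Repeatedly divide and take the remainder:
⌊7299/899⌋ = 8, remainder 107
⌊899/107⌋ = 8, remainder 43
⌊107/43⌋ = 2, remainder 21
⌊43/21⌋ = 2, remainder 1
⌊21/1⌋ = 21, remainder 0

[8; 8, 2, 2, 21]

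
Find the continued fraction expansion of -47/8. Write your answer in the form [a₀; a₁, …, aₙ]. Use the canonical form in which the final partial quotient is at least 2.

-47 = -6·8 + 1, so a_0 = -6
8 = 8·1 + 0, so a_1 = 8

[-6; 8]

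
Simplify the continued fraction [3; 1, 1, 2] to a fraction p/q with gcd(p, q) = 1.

Start with 2.
1 + 1/(2/1) = 1 + 1/2 = 3/2
1 + 1/(3/2) = 1 + 2/3 = 5/3
3 + 1/(5/3) = 3 + 3/5 = 18/5

18/5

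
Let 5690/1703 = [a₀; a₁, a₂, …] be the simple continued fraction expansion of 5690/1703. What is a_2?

1

Apply division with remainder until the remainder is 0:
5690 ÷ 1703 → quotient 3, remainder 581
1703 ÷ 581 → quotient 2, remainder 541
581 ÷ 541 → quotient 1, remainder 40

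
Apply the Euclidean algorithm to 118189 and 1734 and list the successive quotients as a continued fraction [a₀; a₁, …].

[68; 6, 3, 1, 5, 1, 1, 5]

118189 = 68·1734 + 277, so a_0 = 68
1734 = 6·277 + 72, so a_1 = 6
277 = 3·72 + 61, so a_2 = 3
72 = 1·61 + 11, so a_3 = 1
61 = 5·11 + 6, so a_4 = 5
11 = 1·6 + 5, so a_5 = 1
6 = 1·5 + 1, so a_6 = 1
5 = 5·1 + 0, so a_7 = 5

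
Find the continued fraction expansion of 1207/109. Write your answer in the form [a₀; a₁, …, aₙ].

1207 ÷ 109 → quotient 11, remainder 8
109 ÷ 8 → quotient 13, remainder 5
8 ÷ 5 → quotient 1, remainder 3
5 ÷ 3 → quotient 1, remainder 2
3 ÷ 2 → quotient 1, remainder 1
2 ÷ 1 → quotient 2, remainder 0

[11; 13, 1, 1, 1, 2]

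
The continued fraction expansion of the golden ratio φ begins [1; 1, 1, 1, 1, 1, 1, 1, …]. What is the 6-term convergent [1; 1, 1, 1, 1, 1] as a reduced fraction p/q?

13/8

a_0 = 1: 1/1
a_1 = 1: 2/1
a_2 = 1: 3/2
a_3 = 1: 5/3
a_4 = 1: 8/5
a_5 = 1: 13/8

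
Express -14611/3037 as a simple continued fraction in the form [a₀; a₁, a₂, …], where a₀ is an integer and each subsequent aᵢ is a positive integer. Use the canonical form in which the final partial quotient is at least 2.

-14611 = -5·3037 + 574, so a_0 = -5
3037 = 5·574 + 167, so a_1 = 5
574 = 3·167 + 73, so a_2 = 3
167 = 2·73 + 21, so a_3 = 2
73 = 3·21 + 10, so a_4 = 3
21 = 2·10 + 1, so a_5 = 2
10 = 10·1 + 0, so a_6 = 10

[-5; 5, 3, 2, 3, 2, 10]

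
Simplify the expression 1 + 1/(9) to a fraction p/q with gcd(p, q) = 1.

Work from the innermost term outward:
Start with 9.
1 + 1/(9/1) = 1 + 1/9 = 10/9

10/9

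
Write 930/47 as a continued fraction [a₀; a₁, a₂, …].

Repeatedly divide and take the remainder:
930 ÷ 47 → quotient 19, remainder 37
47 ÷ 37 → quotient 1, remainder 10
37 ÷ 10 → quotient 3, remainder 7
10 ÷ 7 → quotient 1, remainder 3
7 ÷ 3 → quotient 2, remainder 1
3 ÷ 1 → quotient 3, remainder 0

[19; 1, 3, 1, 2, 3]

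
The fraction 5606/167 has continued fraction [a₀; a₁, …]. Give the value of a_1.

1

⌊5606/167⌋ = 33, remainder 95
⌊167/95⌋ = 1, remainder 72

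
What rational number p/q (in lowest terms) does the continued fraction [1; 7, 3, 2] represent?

Start with 2.
3 + 1/(2/1) = 3 + 1/2 = 7/2
7 + 1/(7/2) = 7 + 2/7 = 51/7
1 + 1/(51/7) = 1 + 7/51 = 58/51

58/51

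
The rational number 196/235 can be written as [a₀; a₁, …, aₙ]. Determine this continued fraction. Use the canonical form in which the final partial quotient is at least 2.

[0; 1, 5, 39]

⌊196/235⌋ = 0, remainder 196
⌊235/196⌋ = 1, remainder 39
⌊196/39⌋ = 5, remainder 1
⌊39/1⌋ = 39, remainder 0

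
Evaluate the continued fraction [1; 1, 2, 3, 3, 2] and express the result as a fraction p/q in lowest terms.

Use the convergent recurrence hₖ = aₖ·hₖ₋₁ + hₖ₋₂ (and likewise for the denominators kₖ):
a_0 = 1: 1/1
a_1 = 1: 2/1
a_2 = 2: 5/3
a_3 = 3: 17/10
a_4 = 3: 56/33
a_5 = 2: 129/76

129/76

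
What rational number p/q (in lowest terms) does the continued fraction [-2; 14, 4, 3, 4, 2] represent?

-3433/1779

a_0 = -2: -2/1
a_1 = 14: -27/14
a_2 = 4: -110/57
a_3 = 3: -357/185
a_4 = 4: -1538/797
a_5 = 2: -3433/1779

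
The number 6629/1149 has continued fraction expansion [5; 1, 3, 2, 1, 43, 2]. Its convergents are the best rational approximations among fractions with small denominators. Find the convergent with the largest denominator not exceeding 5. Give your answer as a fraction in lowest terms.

List convergents until the denominator exceeds the bound:
a_0 = 5: 5/1  (≤ bound)
a_1 = 1: 6/1  (≤ bound)
a_2 = 3: 23/4  (≤ bound)
a_3 = 2: 52/9  (> 5, stop)

23/4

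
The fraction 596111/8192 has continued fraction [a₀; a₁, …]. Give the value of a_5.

37

Run the Euclidean algorithm, recording each quotient:
596111 = 72·8192 + 6287, so a_0 = 72
8192 = 1·6287 + 1905, so a_1 = 1
6287 = 3·1905 + 572, so a_2 = 3
1905 = 3·572 + 189, so a_3 = 3
572 = 3·189 + 5, so a_4 = 3
189 = 37·5 + 4, so a_5 = 37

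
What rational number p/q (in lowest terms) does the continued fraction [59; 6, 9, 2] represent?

6863/116

Use the convergent recurrence hₖ = aₖ·hₖ₋₁ + hₖ₋₂ (and likewise for the denominators kₖ):
a_0 = 59: 59/1
a_1 = 6: 355/6
a_2 = 9: 3254/55
a_3 = 2: 6863/116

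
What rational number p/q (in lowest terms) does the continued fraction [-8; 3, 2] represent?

-54/7

Start with 2.
3 + 1/(2/1) = 3 + 1/2 = 7/2
-8 + 1/(7/2) = -8 + 2/7 = -54/7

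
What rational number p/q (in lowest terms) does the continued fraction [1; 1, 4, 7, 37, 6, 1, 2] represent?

48475/26848

Start with 2.
1 + 1/(2/1) = 1 + 1/2 = 3/2
6 + 1/(3/2) = 6 + 2/3 = 20/3
37 + 1/(20/3) = 37 + 3/20 = 743/20
7 + 1/(743/20) = 7 + 20/743 = 5221/743
4 + 1/(5221/743) = 4 + 743/5221 = 21627/5221
1 + 1/(21627/5221) = 1 + 5221/21627 = 26848/21627
1 + 1/(26848/21627) = 1 + 21627/26848 = 48475/26848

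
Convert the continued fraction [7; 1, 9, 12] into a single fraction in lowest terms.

956/121

Start with 12.
9 + 1/(12/1) = 9 + 1/12 = 109/12
1 + 1/(109/12) = 1 + 12/109 = 121/109
7 + 1/(121/109) = 7 + 109/121 = 956/121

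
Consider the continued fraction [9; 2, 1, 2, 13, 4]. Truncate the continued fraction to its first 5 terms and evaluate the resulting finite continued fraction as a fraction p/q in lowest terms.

a_0 = 9: 9/1
a_1 = 2: 19/2
a_2 = 1: 28/3
a_3 = 2: 75/8
a_4 = 13: 1003/107

1003/107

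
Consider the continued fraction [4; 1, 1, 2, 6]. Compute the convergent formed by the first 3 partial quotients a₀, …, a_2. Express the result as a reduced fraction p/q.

9/2

a_0 = 4: 4/1
a_1 = 1: 5/1
a_2 = 1: 9/2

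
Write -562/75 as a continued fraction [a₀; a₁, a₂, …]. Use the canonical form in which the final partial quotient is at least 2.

[-8; 1, 1, 37]

-562 ÷ 75 → quotient -8, remainder 38
75 ÷ 38 → quotient 1, remainder 37
38 ÷ 37 → quotient 1, remainder 1
37 ÷ 1 → quotient 37, remainder 0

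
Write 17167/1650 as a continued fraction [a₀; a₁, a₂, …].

[10; 2, 2, 9, 35]

Run the Euclidean algorithm, recording each quotient:
17167 = 10·1650 + 667, so a_0 = 10
1650 = 2·667 + 316, so a_1 = 2
667 = 2·316 + 35, so a_2 = 2
316 = 9·35 + 1, so a_3 = 9
35 = 35·1 + 0, so a_4 = 35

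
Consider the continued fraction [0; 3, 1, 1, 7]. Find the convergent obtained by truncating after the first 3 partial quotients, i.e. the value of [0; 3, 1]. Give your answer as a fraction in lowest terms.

Build up convergents one term at a time:
a_0 = 0: 0/1
a_1 = 3: 1/3
a_2 = 1: 1/4

1/4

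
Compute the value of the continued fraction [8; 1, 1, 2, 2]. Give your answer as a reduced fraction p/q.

a_0 = 8: 8/1
a_1 = 1: 9/1
a_2 = 1: 17/2
a_3 = 2: 43/5
a_4 = 2: 103/12

103/12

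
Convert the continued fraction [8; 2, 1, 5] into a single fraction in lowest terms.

142/17

Start with 5.
1 + 1/(5/1) = 1 + 1/5 = 6/5
2 + 1/(6/5) = 2 + 5/6 = 17/6
8 + 1/(17/6) = 8 + 6/17 = 142/17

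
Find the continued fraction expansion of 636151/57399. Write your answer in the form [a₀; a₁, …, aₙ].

[11; 12, 18, 1, 2, 13, 1, 5]

636151 = 11·57399 + 4762, so a_0 = 11
57399 = 12·4762 + 255, so a_1 = 12
4762 = 18·255 + 172, so a_2 = 18
255 = 1·172 + 83, so a_3 = 1
172 = 2·83 + 6, so a_4 = 2
83 = 13·6 + 5, so a_5 = 13
6 = 1·5 + 1, so a_6 = 1
5 = 5·1 + 0, so a_7 = 5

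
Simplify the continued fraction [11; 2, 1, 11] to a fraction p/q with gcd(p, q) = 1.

397/35

Compute successive convergents:
a_0 = 11: 11/1
a_1 = 2: 23/2
a_2 = 1: 34/3
a_3 = 11: 397/35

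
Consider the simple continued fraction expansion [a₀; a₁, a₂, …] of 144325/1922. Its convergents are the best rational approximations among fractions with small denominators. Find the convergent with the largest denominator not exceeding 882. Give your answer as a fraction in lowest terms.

List convergents until the denominator exceeds the bound:
a_0 = 75: 75/1  (≤ bound)
a_1 = 10: 751/10  (≤ bound)
a_2 = 1: 826/11  (≤ bound)
a_3 = 57: 47833/637  (≤ bound)
a_4 = 3: 144325/1922  (> 882, stop)

47833/637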